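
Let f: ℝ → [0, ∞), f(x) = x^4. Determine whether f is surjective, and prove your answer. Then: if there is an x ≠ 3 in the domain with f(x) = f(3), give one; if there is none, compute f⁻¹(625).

-3

For any y ∈ [0, ∞), x = y^{1/4} ∈ ℝ satisfies x^4 = y, so f is surjective.
For the follow-up, such an x exists: taking x = −3 ∈ ℝ gives f(−3) = 81 = f(3) with −3 ≠ 3.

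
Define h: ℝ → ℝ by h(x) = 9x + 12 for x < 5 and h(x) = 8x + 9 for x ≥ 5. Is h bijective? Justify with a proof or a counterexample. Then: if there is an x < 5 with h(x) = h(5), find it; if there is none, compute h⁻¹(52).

Both pieces are strictly increasing (slopes 9 and 8), so each is injective on its own interval.
The left piece maps (−∞, 5) onto (−∞, 57); the right piece maps [5, ∞) onto [49, ∞).
These images overlap. In particular h(5) = 49 (right piece), and solving 9x + 12 = 49 on the left piece gives x = 37/9 < 5.
So h(37/9) = h(5) with 37/9 ≠ 5, and h is not injective, hence not bijective. This x = 37/9 is the requested value below 5.

37/9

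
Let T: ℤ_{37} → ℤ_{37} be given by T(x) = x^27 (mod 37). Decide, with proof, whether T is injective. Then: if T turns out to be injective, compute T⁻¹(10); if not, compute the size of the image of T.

T(3): Repeated squaring mod 37: 3^1 ≡ 3, 3^2 ≡ 3² = 9, 3^4 ≡ 9² = 81 ≡ 7, 3^8 ≡ 7² = 49 ≡ 12, 3^16 ≡ 12² = 144 ≡ 33. Since 27 = 16 + 8 + 2 + 1, 3^27 ≡ 33·12·9·3: 33·12 = 396 ≡ 26, then 26·9 = 234 ≡ 12, then 12·3 = 36. So 3^27 ≡ 36 (mod 37).
T(4): Repeated squaring mod 37: 4^1 ≡ 4, 4^2 ≡ 4² = 16, 4^4 ≡ 16² = 256 ≡ 34, 4^8 ≡ 34² = 1156 ≡ 9, 4^16 ≡ 9² = 81 ≡ 7. Since 27 = 16 + 8 + 2 + 1, 4^27 ≡ 7·9·16·4: 7·9 = 63 ≡ 26, then 26·16 = 416 ≡ 9, then 9·4 = 36. So 4^27 ≡ 36 (mod 37).
So T(3) = T(4) = 36 while 3 ≠ 4, thus T is not injective.
Since T is not injective, we determine |image(T)|. Computing x^27 mod 37 for each x (by repeated squaring, reducing mod 37 at every step), the values T(0), T(1), …, T(36) are: 0, 1, 6, 36, 36, 31, 31, 1, 31, 1, 1, 36, 1, 31, 6, 6, 1, 31, 6, 31, 6, 36, 31, 31, 6, 36, 1, 36, 36, 6, 36, 6, 6, 1, 1, 31, 36.
The distinct values are {0, 1, 6, 31, 36}; there are 5 of them.

5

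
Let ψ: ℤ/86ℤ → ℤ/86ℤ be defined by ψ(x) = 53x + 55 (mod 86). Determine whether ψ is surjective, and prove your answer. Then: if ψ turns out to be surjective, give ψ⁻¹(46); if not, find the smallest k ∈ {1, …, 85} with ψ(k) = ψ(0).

Since gcd(53, 86) = 1, 53 is invertible modulo 86. Euclid's algorithm: 86 = 1·53 + 33, 53 = 1·33 + 20, 33 = 1·20 + 13, 20 = 1·13 + 7, 13 = 1·7 + 6, 7 = 1·6 + 1; back-substituting gives 1 = 13·53 − 8·86, so 53⁻¹ ≡ 13 (mod 86).
For any y ∈ ℤ/86ℤ, x = 13(y − 55) mod 86 satisfies ψ(x) = 53·13(y − 55) + 55 ≡ y (since 53·13 ≡ 1 mod 86). So every y has a preimage.
So ψ is surjective.
Since ψ is surjective, we compute ψ⁻¹(46): solve 53x + 55 ≡ 46 (mod 86), i.e. 53x ≡ 77 (mod 86).
Multiplying by 53⁻¹ = 13 gives x ≡ 13·77 = 1001 = 11·86 + 55 ≡ 55 (mod 86).
Check: ψ(55) = 53·55 + 55 = 2970 = 34·86 + 46 ≡ 46 (mod 86).

55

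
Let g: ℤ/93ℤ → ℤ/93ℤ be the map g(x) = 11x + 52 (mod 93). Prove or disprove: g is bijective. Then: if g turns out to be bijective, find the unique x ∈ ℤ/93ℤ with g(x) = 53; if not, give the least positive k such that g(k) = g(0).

If g(u) = g(v), then 11u ≡ 11v (mod 93). Because gcd(11, 93) = 1, we may cancel 11 to get u ≡ v (mod 93).
We now compute 11⁻¹ mod 93 explicitly. Euclid's algorithm: 93 = 8·11 + 5, 11 = 2·5 + 1; back-substituting gives 1 = 17·11 − 2·93, so 11⁻¹ ≡ 17 (mod 93).
For any y ∈ ℤ/93ℤ, x = 17(y − 52) mod 93 satisfies g(x) = 11·17(y − 52) + 52 ≡ y (since 11·17 ≡ 1 mod 93). So every y has a preimage.
Therefore g is bijective.
Since g is bijective, we compute g⁻¹(53): solve 11x + 52 ≡ 53 (mod 93), i.e. 11x ≡ 1 (mod 93).
Multiplying by 11⁻¹ = 17 gives x ≡ 17·1 = 17 ≡ 17 (mod 93).
Check: g(17) = 11·17 + 52 = 239 = 2·93 + 53 ≡ 53 (mod 93).

17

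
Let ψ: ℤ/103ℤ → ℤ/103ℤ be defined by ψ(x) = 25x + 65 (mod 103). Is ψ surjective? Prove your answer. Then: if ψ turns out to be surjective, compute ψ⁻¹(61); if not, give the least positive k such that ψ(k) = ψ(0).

74

Since gcd(25, 103) = 1, 25 is invertible modulo 103. Euclid's algorithm: 103 = 4·25 + 3, 25 = 8·3 + 1; back-substituting gives 1 = 33·25 − 8·103, so 25⁻¹ ≡ 33 (mod 103).
Then y ↦ 33(y − 65) is a two-sided inverse to ψ, so every y ∈ ℤ/103ℤ has a preimage.
Therefore ψ is surjective.
Since ψ is surjective, we find ψ⁻¹(61): we need 25x ≡ 61 − 65 ≡ 99 (mod 103). Using 25⁻¹ = 33: x ≡ 33·99 = 3267 = 31·103 + 74, so x = 74.
Check: ψ(74) = 25·74 + 65 = 1915 = 18·103 + 61 ≡ 61 (mod 103).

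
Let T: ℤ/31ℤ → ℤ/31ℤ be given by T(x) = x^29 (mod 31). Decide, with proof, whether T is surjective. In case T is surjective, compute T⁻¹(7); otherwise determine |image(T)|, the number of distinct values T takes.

9

Since 31 is prime, the nonzero elements of ℤ/31ℤ form a cyclic group of order 30.
As gcd(29, 30) = 1, raising to the 29th power is a bijection on this group: if a^29 ≡ b^29 then (ab^{−1})^29 = 1, and the only element of order dividing gcd(29, 30) = 1 is 1, so a = b.
With T(0) = 0 this makes T injective on all of ℤ/31ℤ, hence bijective (finite equal-size domain and codomain). In particular T is surjective.
Since T is surjective, we find the preimage of 7. The inverse of x ↦ x^29 on (ℤ/31ℤ)^× is x ↦ x^29, because 29·29 = 841 = 28·30 + 1 ≡ 1 (mod 30) and x^{30} = 1 for x ≠ 0 (Fermat). So T⁻¹(7) = 7^29 mod 31.
Repeated squaring mod 31: 7^1 ≡ 7, 7^2 ≡ 7² = 49 ≡ 18, 7^4 ≡ 18² = 324 ≡ 14, 7^8 ≡ 14² = 196 ≡ 10, 7^16 ≡ 10² = 100 ≡ 7. Since 29 = 16 + 8 + 4 + 1, 7^29 ≡ 7·10·14·7: 7·10 = 70 ≡ 8, then 8·14 = 112 ≡ 19, then 19·7 = 133 ≡ 9. So 7^29 ≡ 9 (mod 31).
Hence T⁻¹(7) = 9.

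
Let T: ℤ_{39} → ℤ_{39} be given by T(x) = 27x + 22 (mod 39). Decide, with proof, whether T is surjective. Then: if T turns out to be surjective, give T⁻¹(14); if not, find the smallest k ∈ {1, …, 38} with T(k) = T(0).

13

Since gcd(27, 39) = 3, we have 27x ≡ 0 (mod 3) for all x, so T(x) ≡ 1 (mod 3).
But 0 ≢ 1 (mod 3), so 0 ∈ ℤ_{39} has no preimage. Thus T is not surjective.
Since T is not surjective, we find the least positive k with T(k) = T(0): this means 27k ≡ 0 (mod 39), i.e. 39 ∣ 27k. Since gcd(27, 39) = 3, dividing through by 3 this holds exactly when 13 ∣ 9k, and as gcd(9, 13) = 1, exactly when 13 ∣ k.
The smallest positive such k is 13.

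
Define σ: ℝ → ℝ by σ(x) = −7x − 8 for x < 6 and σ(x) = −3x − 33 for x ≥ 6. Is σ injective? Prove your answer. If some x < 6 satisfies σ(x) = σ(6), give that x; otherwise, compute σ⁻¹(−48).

40/7

Both pieces are strictly decreasing (slopes −7 and −3), so each is injective on its own interval.
The left piece maps (−∞, 6) onto (−50, ∞); the right piece maps [6, ∞) onto (−∞, −51].
These images are disjoint, so no value is attained by both pieces. So σ is injective.
Because the two images are disjoint, no x < 6 has σ(x) = σ(6), so we compute σ⁻¹(−48): −48 lies in (−50, ∞), so solve −7x − 8 = −48: x = (−48 + 8)/(−7) = 40/7.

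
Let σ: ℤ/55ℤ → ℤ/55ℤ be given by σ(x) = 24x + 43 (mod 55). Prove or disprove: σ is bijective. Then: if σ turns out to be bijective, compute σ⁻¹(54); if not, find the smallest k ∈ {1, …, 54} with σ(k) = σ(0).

Recall: σ is injective if σ(s) = σ(t) implies s = t.
Suppose σ(s) = σ(t) in ℤ/55ℤ. Then 24s + 43 ≡ 24t + 43 (mod 55), therefore 24(s − t) ≡ 0 (mod 55).
Since gcd(24, 55) = 1, 24 is invertible modulo 55, so s − t ≡ 0 (mod 55), i.e. s = t.
We now compute 24⁻¹ mod 55 explicitly. Euclid's algorithm: 55 = 2·24 + 7, 24 = 3·7 + 3, 7 = 2·3 + 1; back-substituting gives 1 = 39·24 − 17·55, so 24⁻¹ ≡ 39 (mod 55).
Then y ↦ 39(y − 43) is a two-sided inverse to σ, so every y ∈ ℤ/55ℤ has a preimage.
Therefore σ is bijective.
Since σ is bijective, we find σ⁻¹(54): we need 24x ≡ 54 − 43 ≡ 11 (mod 55). Using 24⁻¹ = 39: x ≡ 39·11 = 429 = 7·55 + 44, so x = 44.
Check: σ(44) = 24·44 + 43 = 1099 = 19·55 + 54 ≡ 54 (mod 55).

44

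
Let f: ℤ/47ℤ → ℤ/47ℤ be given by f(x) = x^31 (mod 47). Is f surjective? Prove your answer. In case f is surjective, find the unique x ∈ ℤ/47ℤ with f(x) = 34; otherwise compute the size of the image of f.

Since 47 is prime, the nonzero elements of ℤ/47ℤ form a cyclic group of order 46.
As gcd(31, 46) = 1, raising to the 31st power is a bijection on this group: if a^31 ≡ b^31 then (ab^{−1})^31 = 1, and the only element of order dividing gcd(31, 46) = 1 is 1, so a = b.
With f(0) = 0 this makes f injective on all of ℤ/47ℤ, hence bijective (finite equal-size domain and codomain). In particular f is surjective.
Since f is surjective, we find the preimage of 34. The inverse of x ↦ x^31 on (ℤ/47ℤ)^× is x ↦ x^3, because 31·3 = 93 = 2·46 + 1 ≡ 1 (mod 46) and x^{46} = 1 for x ≠ 0 (Fermat). So f⁻¹(34) = 34^3 mod 47.
Repeated squaring mod 47: 34^1 ≡ 34, 34^2 ≡ 34² = 1156 ≡ 28. Since 3 = 2 + 1, 34^3 ≡ 28·34: 28·34 = 952 ≡ 12. So 34^3 ≡ 12 (mod 47).
Hence f⁻¹(34) = 12.

12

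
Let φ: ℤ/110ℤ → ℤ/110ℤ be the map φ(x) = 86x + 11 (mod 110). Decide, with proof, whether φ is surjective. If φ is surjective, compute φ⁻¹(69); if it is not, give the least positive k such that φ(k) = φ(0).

55

Since gcd(86, 110) = 2, we have 86x ≡ 0 (mod 2) for all x, so φ(x) ≡ 1 (mod 2).
But 0 ≢ 1 (mod 2), so 0 ∈ ℤ/110ℤ has no preimage. Thus φ is not surjective.
Since φ is not surjective, we find the least positive k with φ(k) = φ(0): this means 86k ≡ 0 (mod 110), i.e. 110 ∣ 86k. Since gcd(86, 110) = 2, dividing through by 2 this holds exactly when 55 ∣ 43k, and as gcd(43, 55) = 1, exactly when 55 ∣ k.
The smallest positive such k is 55.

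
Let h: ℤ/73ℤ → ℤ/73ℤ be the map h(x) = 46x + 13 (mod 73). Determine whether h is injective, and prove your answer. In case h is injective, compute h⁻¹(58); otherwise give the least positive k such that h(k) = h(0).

47

If h(a) = h(b), then 46a ≡ 46b (mod 73). Because gcd(46, 73) = 1, we may cancel 46 to get a ≡ b (mod 73).
Thus h is injective.
We now compute 46⁻¹ mod 73 explicitly. Euclid's algorithm: 73 = 1·46 + 27, 46 = 1·27 + 19, 27 = 1·19 + 8, 19 = 2·8 + 3, 8 = 2·3 + 2, 3 = 1·2 + 1; back-substituting gives 1 = 27·46 − 17·73, so 46⁻¹ ≡ 27 (mod 73).
Since h is injective, we find h⁻¹(58): we need 46x ≡ 58 − 13 ≡ 45 (mod 73). Using 46⁻¹ = 27: x ≡ 27·45 = 1215 = 16·73 + 47, so x = 47.
Check: h(47) = 46·47 + 13 = 2175 = 29·73 + 58 ≡ 58 (mod 73).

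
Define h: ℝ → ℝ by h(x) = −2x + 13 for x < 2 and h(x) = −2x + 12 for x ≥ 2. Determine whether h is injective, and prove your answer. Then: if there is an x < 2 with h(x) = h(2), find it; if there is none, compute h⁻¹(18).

Both pieces are strictly decreasing (slopes −2 and −2), so each is injective on its own interval.
The left piece maps (−∞, 2) onto (9, ∞); the right piece maps [2, ∞) onto (−∞, 8].
These images are disjoint, so no value is attained by both pieces. Therefore h is injective.
Because the two images are disjoint, no x < 2 has h(x) = h(2), so we compute h⁻¹(18): 18 lies in (9, ∞), so solve −2x + 13 = 18: x = (18 − 13)/(−2) = −5/2.

-5/2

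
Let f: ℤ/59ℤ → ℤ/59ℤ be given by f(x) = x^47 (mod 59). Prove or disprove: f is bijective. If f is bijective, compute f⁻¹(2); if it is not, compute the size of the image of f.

56

Since 59 is prime, the nonzero elements of ℤ/59ℤ form a cyclic group of order 58.
As gcd(47, 58) = 1, raising to the 47th power is a bijection on this group: if u^47 ≡ v^47 then (uv^{−1})^47 = 1, and the only element of order dividing gcd(47, 58) = 1 is 1, so u = v.
With f(0) = 0 this makes f injective on all of ℤ/59ℤ, hence bijective (finite equal-size domain and codomain). In particular f is bijective.
Since f is bijective, we find the preimage of 2. The inverse of x ↦ x^47 on (ℤ/59ℤ)^× is x ↦ x^21, because 47·21 = 987 = 17·58 + 1 ≡ 1 (mod 58) and x^{58} = 1 for x ≠ 0 (Fermat). So f⁻¹(2) = 2^21 mod 59.
Repeated squaring mod 59: 2^1 ≡ 2, 2^2 ≡ 2² = 4, 2^4 ≡ 4² = 16, 2^8 ≡ 16² = 256 ≡ 20, 2^16 ≡ 20² = 400 ≡ 46. Since 21 = 16 + 4 + 1, 2^21 ≡ 46·16·2: 46·16 = 736 ≡ 28, then 28·2 = 56. So 2^21 ≡ 56 (mod 59).
Hence f⁻¹(2) = 56.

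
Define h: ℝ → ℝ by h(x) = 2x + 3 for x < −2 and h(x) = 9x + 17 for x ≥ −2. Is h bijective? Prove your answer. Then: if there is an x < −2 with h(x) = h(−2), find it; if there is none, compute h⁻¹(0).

Both pieces are strictly increasing (slopes 2 and 9), so each is injective on its own interval.
The left piece maps (−∞, −2) onto (−∞, −1); the right piece maps [−2, ∞) onto [−1, ∞).
Since −1 = −1, the images partition ℝ: h is injective and surjective, hence bijective.
Because the two images are disjoint, no x < −2 has h(x) = h(−2), so we compute h⁻¹(0): 0 lies in [−1, ∞), so solve 9x + 17 = 0: x = (0 − 17)/9 = −17/9.

-17/9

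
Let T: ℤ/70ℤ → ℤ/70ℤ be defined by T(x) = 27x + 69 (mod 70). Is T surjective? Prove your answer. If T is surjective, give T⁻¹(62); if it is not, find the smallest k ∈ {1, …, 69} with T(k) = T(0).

49

Since gcd(27, 70) = 1, 27 is invertible modulo 70. Euclid's algorithm: 70 = 2·27 + 16, 27 = 1·16 + 11, 16 = 1·11 + 5, 11 = 2·5 + 1; back-substituting gives 1 = 13·27 − 5·70, so 27⁻¹ ≡ 13 (mod 70).
Then y ↦ 13(y − 69) is a two-sided inverse to T, so every y ∈ ℤ/70ℤ has a preimage.
Therefore T is surjective.
Since T is surjective, we compute T⁻¹(62): solve 27x + 69 ≡ 62 (mod 70), i.e. 27x ≡ 63 (mod 70).
Multiplying by 27⁻¹ = 13 gives x ≡ 13·63 = 819 = 11·70 + 49 ≡ 49 (mod 70).
Check: T(49) = 27·49 + 69 = 1392 = 19·70 + 62 ≡ 62 (mod 70).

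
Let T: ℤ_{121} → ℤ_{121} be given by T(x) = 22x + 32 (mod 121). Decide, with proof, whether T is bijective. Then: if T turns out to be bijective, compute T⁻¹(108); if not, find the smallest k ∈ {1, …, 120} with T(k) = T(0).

11

We have gcd(22, 121) = 11 > 1. Taking s = 0 and t = 11: T(0) = 32 and T(11) = 22·11 + 32 = 274 ≡ 32 (mod 121).
So T(0) = T(11) while 0 ≠ 11, so T is not injective, hence not bijective.
Since T is not bijective, we find the least positive k with T(k) = T(0): this means 22k ≡ 0 (mod 121), i.e. 121 ∣ 22k. Since gcd(22, 121) = 11, dividing through by 11 this holds exactly when 11 ∣ 2k, and as gcd(2, 11) = 1, exactly when 11 ∣ k.
The smallest positive such k is 11.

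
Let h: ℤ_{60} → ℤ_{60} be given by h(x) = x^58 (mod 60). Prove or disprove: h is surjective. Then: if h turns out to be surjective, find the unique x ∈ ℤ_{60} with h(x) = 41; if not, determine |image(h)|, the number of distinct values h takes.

12

h(2): Repeated squaring mod 60: 2^1 ≡ 2, 2^2 ≡ 2² = 4, 2^4 ≡ 4² = 16, 2^8 ≡ 16² = 256 ≡ 16, 2^16 ≡ 16² = 256 ≡ 16, 2^32 ≡ 16² = 256 ≡ 16. Since 58 = 32 + 16 + 8 + 2, 2^58 ≡ 16·16·16·4: 16·16 = 256 ≡ 16, then 16·16 = 256 ≡ 16, then 16·4 = 64 ≡ 4. So 2^58 ≡ 4 (mod 60).
h(8): Repeated squaring mod 60: 8^1 ≡ 8, 8^2 ≡ 8² = 64 ≡ 4, 8^4 ≡ 4² = 16, 8^8 ≡ 16² = 256 ≡ 16, 8^16 ≡ 16² = 256 ≡ 16, 8^32 ≡ 16² = 256 ≡ 16. Since 58 = 32 + 16 + 8 + 2, 8^58 ≡ 16·16·16·4: 16·16 = 256 ≡ 16, then 16·16 = 256 ≡ 16, then 16·4 = 64 ≡ 4. So 8^58 ≡ 4 (mod 60).
So h(2) = h(8) = 4 while 2 ≠ 8, therefore h is not injective.
A non-injective map from the 60-element set ℤ_{60} to itself takes at most 59 distinct values, so it cannot be surjective. Therefore h is not surjective.
Since h is not surjective, we determine |image(h)|. Computing x^58 mod 60 for each x (by repeated squaring, reducing mod 60 at every step), the values h(0), h(1), …, h(59) are: 0, 1, 4, 9, 16, 25, 36, 49, 4, 21, 40, 1, 24, 49, 16, 45, 16, 49, 24, 1, 40, 21, 4, 49, 36, 25, 16, 9, 4, 1, 0, 1, 4, 9, 16, 25, 36, 49, 4, 21, 40, 1, 24, 49, 16, 45, 16, 49, 24, 1, 40, 21, 4, 49, 36, 25, 16, 9, 4, 1.
The distinct values are {0, 1, 4, 9, 16, 21, 24, 25, 36, 40, 45, 49}; there are 12 of them.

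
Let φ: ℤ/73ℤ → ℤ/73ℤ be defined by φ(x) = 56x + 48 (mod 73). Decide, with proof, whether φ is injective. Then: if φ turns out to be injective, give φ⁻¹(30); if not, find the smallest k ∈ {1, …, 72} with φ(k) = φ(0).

44

Suppose φ(a) = φ(b) in ℤ/73ℤ. Then 56a + 48 ≡ 56b + 48 (mod 73), therefore 56(a − b) ≡ 0 (mod 73).
Since gcd(56, 73) = 1, 56 is invertible modulo 73, hence a − b ≡ 0 (mod 73), i.e. a = b.
So φ is injective.
We now compute 56⁻¹ mod 73 explicitly. Euclid's algorithm: 73 = 1·56 + 17, 56 = 3·17 + 5, 17 = 3·5 + 2, 5 = 2·2 + 1; back-substituting gives 1 = 30·56 − 23·73, so 56⁻¹ ≡ 30 (mod 73).
Since φ is injective, we compute φ⁻¹(30): solve 56x + 48 ≡ 30 (mod 73), i.e. 56x ≡ 55 (mod 73).
Multiplying by 56⁻¹ = 30 gives x ≡ 30·55 = 1650 = 22·73 + 44 ≡ 44 (mod 73).
Check: φ(44) = 56·44 + 48 = 2512 = 34·73 + 30 ≡ 30 (mod 73).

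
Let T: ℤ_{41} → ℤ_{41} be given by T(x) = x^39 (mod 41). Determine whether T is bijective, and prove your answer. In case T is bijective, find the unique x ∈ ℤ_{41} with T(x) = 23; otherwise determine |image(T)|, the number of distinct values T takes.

Since 41 is prime, the nonzero elements of ℤ_{41} form a cyclic group of order 40.
As gcd(39, 40) = 1, raising to the 39th power is a bijection on this group: if x_1^39 ≡ x_2^39 then (x_1x_2^{−1})^39 = 1, and the only element of order dividing gcd(39, 40) = 1 is 1, so x_1 = x_2.
With T(0) = 0 this makes T injective on all of ℤ_{41}, hence bijective (finite equal-size domain and codomain). In particular T is bijective.
Since T is bijective, we find the preimage of 23. The inverse of x ↦ x^39 on (ℤ_{41})^× is x ↦ x^39, because 39·39 = 1521 = 38·40 + 1 ≡ 1 (mod 40) and x^{40} = 1 for x ≠ 0 (Fermat). So T⁻¹(23) = 23^39 mod 41.
Repeated squaring mod 41: 23^1 ≡ 23, 23^2 ≡ 23² = 529 ≡ 37, 23^4 ≡ 37² = 1369 ≡ 16, 23^8 ≡ 16² = 256 ≡ 10, 23^16 ≡ 10² = 100 ≡ 18, 23^32 ≡ 18² = 324 ≡ 37. Since 39 = 32 + 4 + 2 + 1, 23^39 ≡ 37·16·37·23: 37·16 = 592 ≡ 18, then 18·37 = 666 ≡ 10, then 10·23 = 230 ≡ 25. So 23^39 ≡ 25 (mod 41).
Hence T⁻¹(23) = 25.

25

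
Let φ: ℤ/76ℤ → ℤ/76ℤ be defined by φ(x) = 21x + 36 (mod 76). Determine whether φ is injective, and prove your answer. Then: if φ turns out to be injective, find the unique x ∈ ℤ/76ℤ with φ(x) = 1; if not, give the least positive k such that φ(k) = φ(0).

Recall that injectivity means: for all a, b in the domain, φ(a) = φ(b) implies a = b.
If φ(a) = φ(b), then 21a ≡ 21b (mod 76). Because gcd(21, 76) = 1, we may cancel 21 to get a ≡ b (mod 76).
Therefore φ is injective.
We now compute 21⁻¹ mod 76 explicitly. Euclid's algorithm: 76 = 3·21 + 13, 21 = 1·13 + 8, 13 = 1·8 + 5, 8 = 1·5 + 3, 5 = 1·3 + 2, 3 = 1·2 + 1; back-substituting gives 1 = 29·21 − 8·76, so 21⁻¹ ≡ 29 (mod 76).
Since φ is injective, we compute φ⁻¹(1): solve 21x + 36 ≡ 1 (mod 76), i.e. 21x ≡ 41 (mod 76).
Multiplying by 21⁻¹ = 29 gives x ≡ 29·41 = 1189 = 15·76 + 49 ≡ 49 (mod 76).
Check: φ(49) = 21·49 + 36 = 1065 = 14·76 + 1 ≡ 1 (mod 76).

49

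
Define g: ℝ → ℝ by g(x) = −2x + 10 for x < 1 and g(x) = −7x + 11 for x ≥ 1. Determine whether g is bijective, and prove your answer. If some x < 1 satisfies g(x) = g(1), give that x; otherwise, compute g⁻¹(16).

Both pieces are strictly decreasing (slopes −2 and −7), so each is injective on its own interval.
The left piece maps (−∞, 1) onto (8, ∞); the right piece maps [1, ∞) onto (−∞, 4].
The images leave a gap (8 has no preimage), so g is not surjective, hence not bijective.
Because the two images are disjoint, no x < 1 has g(x) = g(1), so we compute g⁻¹(16): 16 lies in (8, ∞), so solve −2x + 10 = 16: x = (16 − 10)/(−2) = −3.

-3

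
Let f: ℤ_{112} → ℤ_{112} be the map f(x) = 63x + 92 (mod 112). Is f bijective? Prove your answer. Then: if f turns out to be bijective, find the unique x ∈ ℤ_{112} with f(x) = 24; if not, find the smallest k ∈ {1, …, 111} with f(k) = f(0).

We have gcd(63, 112) = 7 > 1. Taking x_1 = 0 and x_2 = 16: f(0) = 92 and f(16) = 63·16 + 92 = 1100 ≡ 92 (mod 112).
So f(0) = f(16) while 0 ≠ 16, hence f is not injective, hence not bijective.
Since f is not bijective, we find the least positive k with f(k) = f(0): this means 63k ≡ 0 (mod 112), i.e. 112 ∣ 63k. Since gcd(63, 112) = 7, dividing through by 7 this holds exactly when 16 ∣ 9k, and as gcd(9, 16) = 1, exactly when 16 ∣ k.
The smallest positive such k is 16.

16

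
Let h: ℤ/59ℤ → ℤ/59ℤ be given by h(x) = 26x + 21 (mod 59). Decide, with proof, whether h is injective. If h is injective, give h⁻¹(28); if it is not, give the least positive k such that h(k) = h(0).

57

By definition, h is injective if h(s) = h(t) implies s = t.
If h(s) = h(t), then 26s ≡ 26t (mod 59). Because gcd(26, 59) = 1, we may cancel 26 to get s ≡ t (mod 59).
Therefore h is injective.
We now compute 26⁻¹ mod 59 explicitly. Euclid's algorithm: 59 = 2·26 + 7, 26 = 3·7 + 5, 7 = 1·5 + 2, 5 = 2·2 + 1; back-substituting gives 1 = 25·26 − 11·59, so 26⁻¹ ≡ 25 (mod 59).
Since h is injective, we compute h⁻¹(28): solve 26x + 21 ≡ 28 (mod 59), i.e. 26x ≡ 7 (mod 59).
Multiplying by 26⁻¹ = 25 gives x ≡ 25·7 = 175 = 2·59 + 57 ≡ 57 (mod 59).
Check: h(57) = 26·57 + 21 = 1503 = 25·59 + 28 ≡ 28 (mod 59).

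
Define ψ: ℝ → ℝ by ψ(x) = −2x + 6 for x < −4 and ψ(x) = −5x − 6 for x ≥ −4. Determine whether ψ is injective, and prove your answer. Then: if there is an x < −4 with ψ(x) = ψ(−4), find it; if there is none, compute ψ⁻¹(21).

-15/2

Both pieces are strictly decreasing (slopes −2 and −5), so each is injective on its own interval.
The left piece maps (−∞, −4) onto (14, ∞); the right piece maps [−4, ∞) onto (−∞, 14].
These images are disjoint, so no value is attained by both pieces. Hence ψ is injective.
Because the two images are disjoint, no x < −4 has ψ(x) = ψ(−4), so we compute ψ⁻¹(21): 21 lies in (14, ∞), so solve −2x + 6 = 21: x = (21 − 6)/(−2) = −15/2.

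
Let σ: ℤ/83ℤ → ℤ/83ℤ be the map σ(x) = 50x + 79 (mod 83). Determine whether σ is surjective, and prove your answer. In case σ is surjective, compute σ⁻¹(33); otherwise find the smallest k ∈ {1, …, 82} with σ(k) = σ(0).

Since gcd(50, 83) = 1, 50 is invertible modulo 83. Euclid's algorithm: 83 = 1·50 + 33, 50 = 1·33 + 17, 33 = 1·17 + 16, 17 = 1·16 + 1; back-substituting gives 1 = 5·50 − 3·83, so 50⁻¹ ≡ 5 (mod 83).
Then y ↦ 5(y − 79) is a two-sided inverse to σ, so every y ∈ ℤ/83ℤ has a preimage.
Therefore σ is surjective.
Since σ is surjective, we compute σ⁻¹(33): solve 50x + 79 ≡ 33 (mod 83), i.e. 50x ≡ 37 (mod 83).
Multiplying by 50⁻¹ = 5 gives x ≡ 5·37 = 185 = 2·83 + 19 ≡ 19 (mod 83).
Check: σ(19) = 50·19 + 79 = 1029 = 12·83 + 33 ≡ 33 (mod 83).

19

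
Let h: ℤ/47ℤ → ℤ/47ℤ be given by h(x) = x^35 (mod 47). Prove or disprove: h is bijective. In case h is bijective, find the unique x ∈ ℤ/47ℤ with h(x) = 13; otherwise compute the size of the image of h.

Since 47 is prime, the nonzero elements of ℤ/47ℤ form a cyclic group of order 46.
As gcd(35, 46) = 1, raising to the 35th power is a bijection on this group: if s^35 ≡ t^35 then (st^{−1})^35 = 1, and the only element of order dividing gcd(35, 46) = 1 is 1, so s = t.
With h(0) = 0 this makes h injective on all of ℤ/47ℤ, hence bijective (finite equal-size domain and codomain). In particular h is bijective.
Since h is bijective, we find the preimage of 13. The inverse of x ↦ x^35 on (ℤ/47ℤ)^× is x ↦ x^25, because 35·25 = 875 = 19·46 + 1 ≡ 1 (mod 46) and x^{46} = 1 for x ≠ 0 (Fermat). So h⁻¹(13) = 13^25 mod 47.
Repeated squaring mod 47: 13^1 ≡ 13, 13^2 ≡ 13² = 169 ≡ 28, 13^4 ≡ 28² = 784 ≡ 32, 13^8 ≡ 32² = 1024 ≡ 37, 13^16 ≡ 37² = 1369 ≡ 6. Since 25 = 16 + 8 + 1, 13^25 ≡ 6·37·13: 6·37 = 222 ≡ 34, then 34·13 = 442 ≡ 19. So 13^25 ≡ 19 (mod 47).
Hence h⁻¹(13) = 19.

19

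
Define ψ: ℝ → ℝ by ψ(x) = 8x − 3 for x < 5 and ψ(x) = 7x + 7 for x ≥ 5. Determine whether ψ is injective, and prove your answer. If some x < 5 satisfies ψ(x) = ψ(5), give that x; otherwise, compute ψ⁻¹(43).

36/7

Both pieces are strictly increasing (slopes 8 and 7), so each is injective on its own interval.
The left piece maps (−∞, 5) onto (−∞, 37); the right piece maps [5, ∞) onto [42, ∞).
These images are disjoint, so no value is attained by both pieces. So ψ is injective.
Because the two images are disjoint, no x < 5 has ψ(x) = ψ(5), so we compute ψ⁻¹(43): 43 lies in [42, ∞), so solve 7x + 7 = 43: x = (43 − 7)/7 = 36/7.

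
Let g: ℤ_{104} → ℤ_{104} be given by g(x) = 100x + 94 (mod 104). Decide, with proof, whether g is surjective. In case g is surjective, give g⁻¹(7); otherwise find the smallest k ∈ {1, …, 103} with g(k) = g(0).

Recall that surjectivity means every element of the codomain has a preimage under g.
Since gcd(100, 104) = 4, we have 100x ≡ 0 (mod 4) for all x, so g(x) ≡ 2 (mod 4).
But 0 ≢ 2 (mod 4), so 0 ∈ ℤ_{104} has no preimage. So g is not surjective.
Since g is not surjective, we find the least positive k with g(k) = g(0): this means 100k ≡ 0 (mod 104), i.e. 104 ∣ 100k. Since gcd(100, 104) = 4, dividing through by 4 this holds exactly when 26 ∣ 25k, and as gcd(25, 26) = 1, exactly when 26 ∣ k.
The smallest positive such k is 26.

26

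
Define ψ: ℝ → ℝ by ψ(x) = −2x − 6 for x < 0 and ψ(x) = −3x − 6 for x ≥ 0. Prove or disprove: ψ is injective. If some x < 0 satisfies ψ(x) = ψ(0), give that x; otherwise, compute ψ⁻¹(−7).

1/3

Both pieces are strictly decreasing (slopes −2 and −3), so each is injective on its own interval.
The left piece maps (−∞, 0) onto (−6, ∞); the right piece maps [0, ∞) onto (−∞, −6].
These images are disjoint, so no value is attained by both pieces. Hence ψ is injective.
Because the two images are disjoint, no x < 0 has ψ(x) = ψ(0), so we compute ψ⁻¹(−7): −7 lies in (−∞, −6], so solve −3x − 6 = −7: x = (−7 + 6)/(−3) = 1/3.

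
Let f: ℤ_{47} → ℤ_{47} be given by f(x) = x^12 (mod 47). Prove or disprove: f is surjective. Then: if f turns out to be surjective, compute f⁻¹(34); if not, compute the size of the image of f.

f(23): Repeated squaring mod 47: 23^1 ≡ 23, 23^2 ≡ 23² = 529 ≡ 12, 23^4 ≡ 12² = 144 ≡ 3, 23^8 ≡ 3² = 9. Since 12 = 8 + 4, 23^12 ≡ 9·3: 9·3 = 27. So 23^12 ≡ 27 (mod 47).
f(24): Repeated squaring mod 47: 24^1 ≡ 24, 24^2 ≡ 24² = 576 ≡ 12, 24^4 ≡ 12² = 144 ≡ 3, 24^8 ≡ 3² = 9. Since 12 = 8 + 4, 24^12 ≡ 9·3: 9·3 = 27. So 24^12 ≡ 27 (mod 47).
So f(23) = f(24) = 27 while 23 ≠ 24, hence f is not injective.
A non-injective map from the 47-element set ℤ_{47} to itself takes at most 46 distinct values, so it cannot be surjective. Hence f is not surjective.
Since f is not surjective, we determine |image(f)|. Computing x^12 mod 47 for each x (by repeated squaring, reducing mod 47 at every step), the values f(0), f(1), …, f(46) are: 0, 1, 7, 12, 2, 18, 37, 17, 14, 3, 32, 6, 24, 9, 25, 28, 4, 8, 21, 34, 36, 16, 42, 27, 27, 42, 16, 36, 34, 21, 8, 4, 28, 25, 9, 24, 6, 32, 3, 14, 17, 37, 18, 2, 12, 7, 1.
The distinct values are {0, 1, 2, 3, 4, 6, 7, 8, 9, 12, 14, 16, 17, 18, 21, 24, 25, 27, 28, 32, 34, 36, 37, 42}; there are 24 of them.

24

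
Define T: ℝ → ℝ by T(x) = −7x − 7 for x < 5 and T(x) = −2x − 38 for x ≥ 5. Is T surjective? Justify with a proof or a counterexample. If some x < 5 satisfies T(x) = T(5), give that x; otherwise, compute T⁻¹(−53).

Both pieces are strictly decreasing (slopes −7 and −2), so each is injective on its own interval.
The left piece maps (−∞, 5) onto (−42, ∞); the right piece maps [5, ∞) onto (−∞, −48].
The union (−42, ∞) ∪ (−∞, −48] omits the interval between −42 and −48; in particular −42 has no preimage. So T is not surjective.
Because the two images are disjoint, no x < 5 has T(x) = T(5), so we compute T⁻¹(−53): −53 lies in (−∞, −48], so solve −2x − 38 = −53: x = (−53 + 38)/(−2) = 15/2.

15/2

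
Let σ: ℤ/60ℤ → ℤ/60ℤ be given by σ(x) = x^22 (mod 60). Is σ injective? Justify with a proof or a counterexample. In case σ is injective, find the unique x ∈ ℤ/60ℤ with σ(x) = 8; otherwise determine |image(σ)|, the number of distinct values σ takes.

12

σ(2): Repeated squaring mod 60: 2^1 ≡ 2, 2^2 ≡ 2² = 4, 2^4 ≡ 4² = 16, 2^8 ≡ 16² = 256 ≡ 16, 2^16 ≡ 16² = 256 ≡ 16. Since 22 = 16 + 4 + 2, 2^22 ≡ 16·16·4: 16·16 = 256 ≡ 16, then 16·4 = 64 ≡ 4. So 2^22 ≡ 4 (mod 60).
σ(8): Repeated squaring mod 60: 8^1 ≡ 8, 8^2 ≡ 8² = 64 ≡ 4, 8^4 ≡ 4² = 16, 8^8 ≡ 16² = 256 ≡ 16, 8^16 ≡ 16² = 256 ≡ 16. Since 22 = 16 + 4 + 2, 8^22 ≡ 16·16·4: 16·16 = 256 ≡ 16, then 16·4 = 64 ≡ 4. So 8^22 ≡ 4 (mod 60).
So σ(2) = σ(8) = 4 while 2 ≠ 8, hence σ is not injective.
Since σ is not injective, we determine |image(σ)|. Computing x^22 mod 60 for each x (by repeated squaring, reducing mod 60 at every step), the values σ(0), σ(1), …, σ(59) are: 0, 1, 4, 9, 16, 25, 36, 49, 4, 21, 40, 1, 24, 49, 16, 45, 16, 49, 24, 1, 40, 21, 4, 49, 36, 25, 16, 9, 4, 1, 0, 1, 4, 9, 16, 25, 36, 49, 4, 21, 40, 1, 24, 49, 16, 45, 16, 49, 24, 1, 40, 21, 4, 49, 36, 25, 16, 9, 4, 1.
The distinct values are {0, 1, 4, 9, 16, 21, 24, 25, 36, 40, 45, 49}; there are 12 of them.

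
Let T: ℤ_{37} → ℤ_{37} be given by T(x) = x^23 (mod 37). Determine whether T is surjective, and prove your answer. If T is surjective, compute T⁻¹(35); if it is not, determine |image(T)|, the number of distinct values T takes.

24

Since 37 is prime, the nonzero elements of ℤ_{37} form a cyclic group of order 36.
As gcd(23, 36) = 1, raising to the 23rd power is a bijection on this group: if s^23 ≡ t^23 then (st^{−1})^23 = 1, and the only element of order dividing gcd(23, 36) = 1 is 1, so s = t.
With T(0) = 0 this makes T injective on all of ℤ_{37}, hence bijective (finite equal-size domain and codomain). In particular T is surjective.
Since T is surjective, we find the preimage of 35. The inverse of x ↦ x^23 on (ℤ_{37})^× is x ↦ x^11, because 23·11 = 253 = 7·36 + 1 ≡ 1 (mod 36) and x^{36} = 1 for x ≠ 0 (Fermat). So T⁻¹(35) = 35^11 mod 37.
Repeated squaring mod 37: 35^1 ≡ 35, 35^2 ≡ 35² = 1225 ≡ 4, 35^4 ≡ 4² = 16, 35^8 ≡ 16² = 256 ≡ 34. Since 11 = 8 + 2 + 1, 35^11 ≡ 34·4·35: 34·4 = 136 ≡ 25, then 25·35 = 875 ≡ 24. So 35^11 ≡ 24 (mod 37).
Hence T⁻¹(35) = 24.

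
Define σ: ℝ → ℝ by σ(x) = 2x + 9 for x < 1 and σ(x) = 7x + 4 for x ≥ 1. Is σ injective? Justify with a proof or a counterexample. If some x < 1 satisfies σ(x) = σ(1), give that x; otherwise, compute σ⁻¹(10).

1/2

Both pieces are strictly increasing (slopes 2 and 7), so each is injective on its own interval.
The left piece maps (−∞, 1) onto (−∞, 11); the right piece maps [1, ∞) onto [11, ∞).
These images are disjoint, so no value is attained by both pieces. Hence σ is injective.
Because the two images are disjoint, no x < 1 has σ(x) = σ(1), so we compute σ⁻¹(10): 10 lies in (−∞, 11), so solve 2x + 9 = 10: x = (10 − 9)/2 = 1/2.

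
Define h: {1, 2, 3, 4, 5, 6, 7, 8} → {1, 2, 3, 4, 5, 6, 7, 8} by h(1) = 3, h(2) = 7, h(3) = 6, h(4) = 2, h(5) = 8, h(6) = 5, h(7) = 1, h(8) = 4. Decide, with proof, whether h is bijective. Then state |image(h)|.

The values 3, 7, 6, 2, 8, 5, 1, 4 are a permutation of {1, 2, 3, 4, 5, 6, 7, 8}: each element appears exactly once.
So h is injective and surjective, hence bijective.
The image of h is {1, 2, 3, 4, 5, 6, 7, 8}, which has 8 elements.

8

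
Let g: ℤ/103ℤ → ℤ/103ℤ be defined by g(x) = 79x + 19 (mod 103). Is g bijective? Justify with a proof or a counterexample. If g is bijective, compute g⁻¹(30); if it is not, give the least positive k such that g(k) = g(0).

21

Recall that g is injective if g(u) = g(v) implies u = v.
Suppose g(u) = g(v) in ℤ/103ℤ. Then 79u + 19 ≡ 79v + 19 (mod 103), thus 79(u − v) ≡ 0 (mod 103).
Since gcd(79, 103) = 1, 79 is invertible modulo 103, thus u − v ≡ 0 (mod 103), i.e. u = v.
We now compute 79⁻¹ mod 103 explicitly. Euclid's algorithm: 103 = 1·79 + 24, 79 = 3·24 + 7, 24 = 3·7 + 3, 7 = 2·3 + 1; back-substituting gives 1 = 30·79 − 23·103, so 79⁻¹ ≡ 30 (mod 103).
Then y ↦ 30(y − 19) is a two-sided inverse to g, so every y ∈ ℤ/103ℤ has a preimage.
Hence g is bijective.
Since g is bijective, we find g⁻¹(30): we need 79x ≡ 30 − 19 ≡ 11 (mod 103). Using 79⁻¹ = 30: x ≡ 30·11 = 330 = 3·103 + 21, so x = 21.
Check: g(21) = 79·21 + 19 = 1678 = 16·103 + 30 ≡ 30 (mod 103).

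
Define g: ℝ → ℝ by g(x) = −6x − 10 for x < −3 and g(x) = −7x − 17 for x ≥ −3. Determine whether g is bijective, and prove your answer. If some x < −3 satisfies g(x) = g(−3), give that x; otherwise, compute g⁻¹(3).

-20/7

Both pieces are strictly decreasing (slopes −6 and −7), so each is injective on its own interval.
The left piece maps (−∞, −3) onto (8, ∞); the right piece maps [−3, ∞) onto (−∞, 4].
The images leave a gap (8 has no preimage), so g is not surjective, hence not bijective.
Because the two images are disjoint, no x < −3 has g(x) = g(−3), so we compute g⁻¹(3): 3 lies in (−∞, 4], so solve −7x − 17 = 3: x = (3 + 17)/(−7) = −20/7.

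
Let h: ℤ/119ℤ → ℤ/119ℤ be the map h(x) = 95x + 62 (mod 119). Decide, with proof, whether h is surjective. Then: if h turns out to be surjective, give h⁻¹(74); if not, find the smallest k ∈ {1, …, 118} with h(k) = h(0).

Recall: surjectivity means every element of the codomain has a preimage under h.
Since gcd(95, 119) = 1, 95 is invertible modulo 119. Euclid's algorithm: 119 = 1·95 + 24, 95 = 3·24 + 23, 24 = 1·23 + 1; back-substituting gives 1 = 114·95 − 91·119, so 95⁻¹ ≡ 114 (mod 119).
For any y ∈ ℤ/119ℤ, x = 114(y − 62) mod 119 satisfies h(x) = 95·114(y − 62) + 62 ≡ y (since 95·114 ≡ 1 mod 119). So every y has a preimage.
Thus h is surjective.
Since h is surjective, we compute h⁻¹(74): solve 95x + 62 ≡ 74 (mod 119), i.e. 95x ≡ 12 (mod 119).
Multiplying by 95⁻¹ = 114 gives x ≡ 114·12 = 1368 = 11·119 + 59 ≡ 59 (mod 119).
Check: h(59) = 95·59 + 62 = 5667 = 47·119 + 74 ≡ 74 (mod 119).

59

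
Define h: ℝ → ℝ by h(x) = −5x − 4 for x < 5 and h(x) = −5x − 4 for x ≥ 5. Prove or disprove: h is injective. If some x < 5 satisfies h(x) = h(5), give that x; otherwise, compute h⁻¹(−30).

26/5

Both pieces are strictly decreasing (slopes −5 and −5), so each is injective on its own interval.
The left piece maps (−∞, 5) onto (−29, ∞); the right piece maps [5, ∞) onto (−∞, −29].
These images are disjoint, so no value is attained by both pieces. So h is injective.
Because the two images are disjoint, no x < 5 has h(x) = h(5), so we compute h⁻¹(−30): −30 lies in (−∞, −29], so solve −5x − 4 = −30: x = (−30 + 4)/(−5) = 26/5.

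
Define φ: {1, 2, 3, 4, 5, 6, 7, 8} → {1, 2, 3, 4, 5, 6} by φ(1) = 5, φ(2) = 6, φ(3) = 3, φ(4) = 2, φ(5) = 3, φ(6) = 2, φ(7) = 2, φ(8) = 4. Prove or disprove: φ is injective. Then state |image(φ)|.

φ(3) = 3 = φ(5) with 3 ≠ 5, so φ is not injective.
The image of φ is {2, 3, 4, 5, 6}, which has 5 elements.

5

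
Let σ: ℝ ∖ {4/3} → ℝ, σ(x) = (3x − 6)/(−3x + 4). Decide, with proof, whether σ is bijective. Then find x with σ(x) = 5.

13/9

If σ(x) = −1, cross-multiplying gives −3(3x − 6) = 3(−3x + 4), which simplifies to 18 = 12 — false.  So −1 has no preimage and σ is not surjective.
So σ is not bijective.
Solving σ(x) = 5: cross-multiplying gives 3x − 6 = 5(−3x + 4), which rearranges to 18x = 26, so x = 13/9.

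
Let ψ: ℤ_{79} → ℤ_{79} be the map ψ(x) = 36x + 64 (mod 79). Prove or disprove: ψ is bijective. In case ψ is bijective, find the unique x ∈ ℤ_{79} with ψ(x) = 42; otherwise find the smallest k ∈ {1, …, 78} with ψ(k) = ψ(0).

74

If ψ(x_1) = ψ(x_2), then 36x_1 ≡ 36x_2 (mod 79). Because gcd(36, 79) = 1, we may cancel 36 to get x_1 ≡ x_2 (mod 79).
We now compute 36⁻¹ mod 79 explicitly. Euclid's algorithm: 79 = 2·36 + 7, 36 = 5·7 + 1; back-substituting gives 1 = 11·36 − 5·79, so 36⁻¹ ≡ 11 (mod 79).
Then y ↦ 11(y − 64) is a two-sided inverse to ψ, so every y ∈ ℤ_{79} has a preimage.
Therefore ψ is bijective.
Since ψ is bijective, we compute ψ⁻¹(42): solve 36x + 64 ≡ 42 (mod 79), i.e. 36x ≡ 57 (mod 79).
Multiplying by 36⁻¹ = 11 gives x ≡ 11·57 = 627 = 7·79 + 74 ≡ 74 (mod 79).
Check: ψ(74) = 36·74 + 64 = 2728 = 34·79 + 42 ≡ 42 (mod 79).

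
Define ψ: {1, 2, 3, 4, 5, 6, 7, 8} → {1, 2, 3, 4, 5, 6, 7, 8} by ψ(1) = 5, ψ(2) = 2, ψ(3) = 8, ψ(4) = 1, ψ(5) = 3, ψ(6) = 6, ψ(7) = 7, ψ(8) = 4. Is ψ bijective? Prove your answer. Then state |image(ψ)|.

8

The values 5, 2, 8, 1, 3, 6, 7, 4 are a permutation of {1, 2, 3, 4, 5, 6, 7, 8}: each element appears exactly once.
So ψ is injective and surjective, hence bijective.
The image of ψ is {1, 2, 3, 4, 5, 6, 7, 8}, which has 8 elements.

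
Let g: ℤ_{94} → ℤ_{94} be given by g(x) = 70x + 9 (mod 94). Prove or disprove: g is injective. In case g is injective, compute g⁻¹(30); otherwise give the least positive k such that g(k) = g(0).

We have gcd(70, 94) = 2 > 1. Taking x_1 = 0 and x_2 = 47: g(0) = 9 and g(47) = 70·47 + 9 = 3299 ≡ 9 (mod 94).
So g(0) = g(47) while 0 ≠ 47, thus g is not injective.
Since g is not injective, we find the least positive k with g(k) = g(0): this means 70k ≡ 0 (mod 94), i.e. 94 ∣ 70k. Since gcd(70, 94) = 2, dividing through by 2 this holds exactly when 47 ∣ 35k, and as gcd(35, 47) = 1, exactly when 47 ∣ k.
The smallest positive such k is 47.

47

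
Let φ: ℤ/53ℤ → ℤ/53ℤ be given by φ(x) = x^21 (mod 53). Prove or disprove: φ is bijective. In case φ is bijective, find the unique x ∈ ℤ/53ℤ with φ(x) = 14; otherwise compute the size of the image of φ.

33

Since 53 is prime, the nonzero elements of ℤ/53ℤ form a cyclic group of order 52.
As gcd(21, 52) = 1, raising to the 21st power is a bijection on this group: if x_1^21 ≡ x_2^21 then (x_1x_2^{−1})^21 = 1, and the only element of order dividing gcd(21, 52) = 1 is 1, so x_1 = x_2.
With φ(0) = 0 this makes φ injective on all of ℤ/53ℤ, hence bijective (finite equal-size domain and codomain). In particular φ is bijective.
Since φ is bijective, we find the preimage of 14. The inverse of x ↦ x^21 on (ℤ/53ℤ)^× is x ↦ x^5, because 21·5 = 105 = 2·52 + 1 ≡ 1 (mod 52) and x^{52} = 1 for x ≠ 0 (Fermat). So φ⁻¹(14) = 14^5 mod 53.
Repeated squaring mod 53: 14^1 ≡ 14, 14^2 ≡ 14² = 196 ≡ 37, 14^4 ≡ 37² = 1369 ≡ 44. Since 5 = 4 + 1, 14^5 ≡ 44·14: 44·14 = 616 ≡ 33. So 14^5 ≡ 33 (mod 53).
Hence φ⁻¹(14) = 33.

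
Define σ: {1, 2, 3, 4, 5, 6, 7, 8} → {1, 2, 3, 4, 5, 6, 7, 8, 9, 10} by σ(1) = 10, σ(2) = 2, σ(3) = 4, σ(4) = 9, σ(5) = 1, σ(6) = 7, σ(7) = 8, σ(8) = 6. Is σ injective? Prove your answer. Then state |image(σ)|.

The values σ(1), …, σ(8) are 10, 2, 4, 9, 1, 7, 8, 6 — all distinct.
So σ(a) = σ(b) only when a = b, and σ is injective.
The image of σ is {1, 2, 4, 6, 7, 8, 9, 10}, which has 8 elements.

8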